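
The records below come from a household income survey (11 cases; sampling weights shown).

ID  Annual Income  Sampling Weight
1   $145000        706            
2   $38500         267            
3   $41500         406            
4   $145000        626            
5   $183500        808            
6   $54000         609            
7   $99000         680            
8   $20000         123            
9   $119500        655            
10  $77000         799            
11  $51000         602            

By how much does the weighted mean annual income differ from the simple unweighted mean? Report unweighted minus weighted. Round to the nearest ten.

-13620

Unweighted sum = 974000
Unweighted mean = 974000 / 11 = 88545.455
Weighted sum = 145000×706 + 38500×267 + 41500×406 + 145000×626 + 183500×808 + 54000×609 + 99000×680 + 20000×123 + 119500×655 + 77000×799 + 51000×602
  = 102370000 + 10279500 + 16849000 + 90770000 + 148268000 + 32886000 + 67320000 + 2460000 + 78272500 + 61523000 + 30702000 = 641700000
Sum of weights = 706 + 267 + 406 + 626 + 808 + 609 + 680 + 123 + 655 + 799 + 602 = 6281
Weighted mean = 641700000 / 6281 = 102165.26
Difference (unweighted minus weighted) = -13619.806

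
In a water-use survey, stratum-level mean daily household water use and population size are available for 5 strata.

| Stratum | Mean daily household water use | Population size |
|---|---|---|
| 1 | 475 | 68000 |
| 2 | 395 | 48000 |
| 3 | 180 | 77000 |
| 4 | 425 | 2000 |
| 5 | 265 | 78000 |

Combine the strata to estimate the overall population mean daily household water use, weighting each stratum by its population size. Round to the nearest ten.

Σ Nₕ·x̄ₕ = 86640000
Σ Nₕ = 68000 + 48000 + 77000 + 2000 + 78000 = 273000
Overall mean = 86640000 / 273000 = 317.36264

320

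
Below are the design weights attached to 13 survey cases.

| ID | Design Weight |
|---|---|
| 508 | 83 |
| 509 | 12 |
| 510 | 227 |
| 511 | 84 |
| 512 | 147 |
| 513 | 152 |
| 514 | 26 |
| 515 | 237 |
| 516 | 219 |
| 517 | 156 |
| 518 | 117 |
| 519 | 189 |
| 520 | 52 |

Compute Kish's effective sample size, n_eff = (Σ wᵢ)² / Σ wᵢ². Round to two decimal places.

Σ wᵢ = 1701
Σ wᵢ² = 291587
n_eff = 1701² / 291587 = 2893401 / 291587 = 9.9229424

9.92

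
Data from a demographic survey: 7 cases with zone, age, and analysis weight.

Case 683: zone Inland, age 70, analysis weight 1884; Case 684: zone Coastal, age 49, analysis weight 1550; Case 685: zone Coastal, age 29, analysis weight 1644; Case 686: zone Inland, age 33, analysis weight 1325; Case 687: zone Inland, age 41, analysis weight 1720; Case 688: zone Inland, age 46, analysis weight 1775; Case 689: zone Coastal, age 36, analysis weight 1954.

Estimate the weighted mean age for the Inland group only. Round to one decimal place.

48.9

Inland rows: 683, 686, 687, 688
Weighted sum = 70×1884 + 33×1325 + 41×1720 + 46×1775
  = 131880 + 43725 + 70520 + 81650 = 327775
Sum of weights = 1884 + 1325 + 1720 + 1775 = 6704
Weighted mean = 327775 / 6704 = 48.892452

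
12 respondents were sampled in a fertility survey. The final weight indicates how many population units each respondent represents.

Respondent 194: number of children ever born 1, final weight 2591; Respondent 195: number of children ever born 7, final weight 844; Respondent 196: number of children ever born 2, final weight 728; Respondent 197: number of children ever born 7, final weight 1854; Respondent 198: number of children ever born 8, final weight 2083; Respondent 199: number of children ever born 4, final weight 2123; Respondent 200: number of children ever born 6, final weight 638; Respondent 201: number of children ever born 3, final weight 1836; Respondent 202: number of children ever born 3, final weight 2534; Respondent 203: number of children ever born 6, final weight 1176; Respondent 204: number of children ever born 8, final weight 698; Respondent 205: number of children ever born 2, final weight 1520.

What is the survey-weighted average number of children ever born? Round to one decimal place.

Weighted sum = 80707
Sum of weights = 2591 + 844 + 728 + 1854 + 2083 + 2123 + 638 + 1836 + 2534 + 1176 + 698 + 1520 = 18625
Weighted mean = 80707 / 18625 = 4.3332617

4.3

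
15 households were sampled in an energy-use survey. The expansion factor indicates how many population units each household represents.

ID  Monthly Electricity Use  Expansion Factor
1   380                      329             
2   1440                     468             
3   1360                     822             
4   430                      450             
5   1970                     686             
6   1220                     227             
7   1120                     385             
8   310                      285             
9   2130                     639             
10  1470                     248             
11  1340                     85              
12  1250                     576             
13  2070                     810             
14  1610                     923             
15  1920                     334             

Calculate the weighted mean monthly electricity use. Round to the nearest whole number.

1462

Weighted sum = 10621810
Sum of weights = 7267
Weighted mean = 10621810 / 7267 = 1461.6499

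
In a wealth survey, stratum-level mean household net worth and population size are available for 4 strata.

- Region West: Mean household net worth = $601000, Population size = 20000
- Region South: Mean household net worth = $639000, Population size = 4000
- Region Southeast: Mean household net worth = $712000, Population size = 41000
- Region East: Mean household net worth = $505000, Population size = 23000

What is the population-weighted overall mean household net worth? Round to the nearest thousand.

Σ Nₕ·x̄ₕ = 601000×20000 + 639000×4000 + 712000×41000 + 505000×23000
  = 12020000000 + 2556000000 + 29192000000 + 11615000000 = 55383000000
Σ Nₕ = 88000
Overall mean = 55383000000 / 88000 = 629352.27

629000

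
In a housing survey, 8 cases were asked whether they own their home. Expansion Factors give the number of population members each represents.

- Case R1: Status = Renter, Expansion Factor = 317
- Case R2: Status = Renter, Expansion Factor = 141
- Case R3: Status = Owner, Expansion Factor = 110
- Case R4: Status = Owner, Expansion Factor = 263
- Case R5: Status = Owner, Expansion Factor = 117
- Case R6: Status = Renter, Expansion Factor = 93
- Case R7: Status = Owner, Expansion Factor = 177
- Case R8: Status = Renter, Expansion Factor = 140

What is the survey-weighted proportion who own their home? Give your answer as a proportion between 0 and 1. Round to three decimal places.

0.491

Sum of weights for 'Owner' = 110 + 263 + 117 + 177 = 667
Total weight = 317 + 141 + 110 + 263 + 117 + 93 + 177 + 140 = 1358
Weighted proportion = 667 / 1358 = 0.49116348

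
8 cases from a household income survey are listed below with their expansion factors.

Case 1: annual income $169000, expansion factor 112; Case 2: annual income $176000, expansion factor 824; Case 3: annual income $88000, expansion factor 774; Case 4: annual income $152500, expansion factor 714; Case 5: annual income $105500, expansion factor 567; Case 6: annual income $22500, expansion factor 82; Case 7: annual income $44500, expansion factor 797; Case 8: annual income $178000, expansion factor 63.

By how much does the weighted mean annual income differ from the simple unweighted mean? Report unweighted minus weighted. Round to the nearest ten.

2760

Unweighted sum = 169000 + 176000 + 88000 + 152500 + 105500 + 22500 + 44500 + 178000 = 936000
Unweighted mean = 936000 / 8 = 117000
Weighted sum = 449293000
Sum of weights = 112 + 824 + 774 + 714 + 567 + 82 + 797 + 63 = 3933
Weighted mean = 449293000 / 3933 = 114236.71
Difference (unweighted minus weighted) = 2763.285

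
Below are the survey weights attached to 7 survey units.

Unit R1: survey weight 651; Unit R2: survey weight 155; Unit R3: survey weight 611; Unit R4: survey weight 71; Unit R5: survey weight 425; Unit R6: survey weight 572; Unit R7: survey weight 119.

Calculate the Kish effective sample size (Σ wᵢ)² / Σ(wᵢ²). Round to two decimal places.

Σ wᵢ = 651 + 155 + 611 + 71 + 425 + 572 + 119 = 2604
Σ wᵢ² = 423801 + 24025 + 373321 + 5041 + 180625 + 327184 + 14161 = 1348158
n_eff = 2604² / 1348158 = 6780816 / 1348158 = 5.0296894

5.03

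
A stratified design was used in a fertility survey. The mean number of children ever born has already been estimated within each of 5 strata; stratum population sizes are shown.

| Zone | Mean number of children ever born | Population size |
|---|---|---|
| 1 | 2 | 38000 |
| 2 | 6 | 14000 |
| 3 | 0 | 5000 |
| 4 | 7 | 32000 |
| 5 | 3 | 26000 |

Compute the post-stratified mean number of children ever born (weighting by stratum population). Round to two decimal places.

Σ Nₕ·x̄ₕ = 2×38000 + 6×14000 + 0×5000 + 7×32000 + 3×26000
  = 462000
Σ Nₕ = 38000 + 14000 + 5000 + 32000 + 26000 = 115000
Overall mean = 462000 / 115000 = 4.0173913

4.02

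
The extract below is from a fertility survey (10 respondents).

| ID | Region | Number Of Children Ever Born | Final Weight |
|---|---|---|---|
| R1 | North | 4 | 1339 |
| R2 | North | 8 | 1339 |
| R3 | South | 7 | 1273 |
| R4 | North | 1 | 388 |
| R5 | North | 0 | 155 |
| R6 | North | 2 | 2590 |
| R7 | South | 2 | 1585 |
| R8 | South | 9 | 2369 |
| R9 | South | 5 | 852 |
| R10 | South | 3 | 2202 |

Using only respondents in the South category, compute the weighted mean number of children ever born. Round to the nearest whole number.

5

South rows: R3, R7, R8, R9, R10
Weighted sum = 7×1273 + 2×1585 + 9×2369 + 5×852 + 3×2202
  = 8911 + 3170 + 21321 + 4260 + 6606 = 44268
Sum of weights = 1273 + 1585 + 2369 + 852 + 2202 = 8281
Weighted mean = 44268 / 8281 = 5.3457312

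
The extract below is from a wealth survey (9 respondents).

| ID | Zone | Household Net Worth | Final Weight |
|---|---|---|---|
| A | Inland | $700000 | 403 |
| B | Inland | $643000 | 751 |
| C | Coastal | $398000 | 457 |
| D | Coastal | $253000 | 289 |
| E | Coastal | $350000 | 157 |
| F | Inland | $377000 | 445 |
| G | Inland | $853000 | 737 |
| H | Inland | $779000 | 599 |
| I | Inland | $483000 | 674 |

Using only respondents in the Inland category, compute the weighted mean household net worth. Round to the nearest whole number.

652142

Inland rows: A, B, F, G, H, I
Weighted sum = 700000×403 + 643000×751 + 377000×445 + 853000×737 + 779000×599 + 483000×674
  = 282100000 + 482893000 + 167765000 + 628661000 + 466621000 + 325542000 = 2353582000
Sum of weights = 3609
Weighted mean = 2353582000 / 3609 = 652142.42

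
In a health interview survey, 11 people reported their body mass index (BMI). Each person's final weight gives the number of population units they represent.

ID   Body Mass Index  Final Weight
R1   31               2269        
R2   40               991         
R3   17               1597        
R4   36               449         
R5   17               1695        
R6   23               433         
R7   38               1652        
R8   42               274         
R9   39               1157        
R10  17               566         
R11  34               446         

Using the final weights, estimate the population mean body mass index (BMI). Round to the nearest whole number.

Weighted sum = 31×2269 + 40×991 + 17×1597 + 36×449 + 17×1695 + 23×433 + 38×1652 + 42×274 + 39×1157 + 17×566 + 34×446
  = 336259
Sum of weights = 2269 + 991 + 1597 + 449 + 1695 + 433 + 1652 + 274 + 1157 + 566 + 446 = 11529
Weighted mean = 336259 / 11529 = 29.166363

29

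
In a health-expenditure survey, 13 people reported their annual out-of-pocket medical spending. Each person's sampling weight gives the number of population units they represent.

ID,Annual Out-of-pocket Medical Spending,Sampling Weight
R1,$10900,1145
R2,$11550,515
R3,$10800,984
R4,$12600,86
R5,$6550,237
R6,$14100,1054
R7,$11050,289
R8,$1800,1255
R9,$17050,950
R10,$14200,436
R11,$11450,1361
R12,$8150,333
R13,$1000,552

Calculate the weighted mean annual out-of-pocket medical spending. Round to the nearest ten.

Weighted sum = 93243850
Sum of weights = 9197
Weighted mean = 93243850 / 9197 = 10138.507

10140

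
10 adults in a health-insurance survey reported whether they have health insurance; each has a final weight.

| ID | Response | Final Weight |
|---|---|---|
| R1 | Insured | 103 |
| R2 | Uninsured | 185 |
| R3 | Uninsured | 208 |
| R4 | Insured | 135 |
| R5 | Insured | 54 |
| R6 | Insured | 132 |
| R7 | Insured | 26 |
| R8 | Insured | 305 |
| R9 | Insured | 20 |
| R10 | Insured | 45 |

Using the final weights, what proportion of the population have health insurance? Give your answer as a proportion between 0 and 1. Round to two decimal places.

0.68

Sum of weights for 'Insured' = 103 + 135 + 54 + 132 + 26 + 305 + 20 + 45 = 820
Total weight = 103 + 185 + 208 + 135 + 54 + 132 + 26 + 305 + 20 + 45 = 1213
Weighted proportion = 820 / 1213 = 0.67600989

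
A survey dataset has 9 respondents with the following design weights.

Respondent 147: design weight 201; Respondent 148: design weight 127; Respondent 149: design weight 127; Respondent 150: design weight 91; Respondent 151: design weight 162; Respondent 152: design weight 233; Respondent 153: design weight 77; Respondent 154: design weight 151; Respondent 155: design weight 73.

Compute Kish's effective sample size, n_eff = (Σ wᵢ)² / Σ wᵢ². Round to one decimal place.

Σ wᵢ = 201 + 127 + 127 + 91 + 162 + 233 + 77 + 151 + 73 = 1242
Σ wᵢ² = 40401 + 16129 + 16129 + 8281 + 26244 + 54289 + 5929 + 22801 + 5329 = 195532
n_eff = 1242² / 195532 = 1542564 / 195532 = 7.8890616

7.9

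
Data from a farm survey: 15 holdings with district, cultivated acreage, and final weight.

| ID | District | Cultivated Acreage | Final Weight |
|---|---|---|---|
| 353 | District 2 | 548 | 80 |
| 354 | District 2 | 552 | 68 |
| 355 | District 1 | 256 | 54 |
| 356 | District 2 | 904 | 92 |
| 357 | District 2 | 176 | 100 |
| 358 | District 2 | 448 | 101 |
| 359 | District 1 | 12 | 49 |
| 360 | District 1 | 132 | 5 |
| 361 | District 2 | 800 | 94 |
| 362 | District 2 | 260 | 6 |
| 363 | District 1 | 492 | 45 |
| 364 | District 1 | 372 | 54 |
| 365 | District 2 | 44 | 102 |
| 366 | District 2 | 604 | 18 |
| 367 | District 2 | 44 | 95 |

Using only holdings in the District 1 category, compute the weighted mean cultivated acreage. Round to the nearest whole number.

District 1 rows: 355, 359, 360, 363, 364
Weighted sum = 256×54 + 12×49 + 132×5 + 492×45 + 372×54
  = 13824 + 588 + 660 + 22140 + 20088 = 57300
Sum of weights = 54 + 49 + 5 + 45 + 54 = 207
Weighted mean = 57300 / 207 = 276.81159

277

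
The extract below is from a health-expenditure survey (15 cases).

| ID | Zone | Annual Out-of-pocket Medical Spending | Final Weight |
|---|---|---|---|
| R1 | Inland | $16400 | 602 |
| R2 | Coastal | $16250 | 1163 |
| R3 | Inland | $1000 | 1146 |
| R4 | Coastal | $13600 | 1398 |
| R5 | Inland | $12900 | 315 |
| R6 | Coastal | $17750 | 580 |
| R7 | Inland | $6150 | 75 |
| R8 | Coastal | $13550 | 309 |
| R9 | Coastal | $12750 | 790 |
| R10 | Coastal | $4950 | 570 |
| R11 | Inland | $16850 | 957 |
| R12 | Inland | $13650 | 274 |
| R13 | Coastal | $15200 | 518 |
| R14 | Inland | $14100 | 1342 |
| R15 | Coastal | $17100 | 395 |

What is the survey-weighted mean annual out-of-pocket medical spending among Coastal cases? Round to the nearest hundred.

Coastal rows: R2, R4, R6, R8, R9, R10, R13, R15
Weighted sum = 16250×1163 + 13600×1398 + 17750×580 + 13550×309 + 12750×790 + 4950×570 + 15200×518 + 17100×395
  = 18898750 + 19012800 + 10295000 + 4186950 + 10072500 + 2821500 + 7873600 + 6754500 = 79915600
Sum of weights = 5723
Weighted mean = 79915600 / 5723 = 13963.935

14000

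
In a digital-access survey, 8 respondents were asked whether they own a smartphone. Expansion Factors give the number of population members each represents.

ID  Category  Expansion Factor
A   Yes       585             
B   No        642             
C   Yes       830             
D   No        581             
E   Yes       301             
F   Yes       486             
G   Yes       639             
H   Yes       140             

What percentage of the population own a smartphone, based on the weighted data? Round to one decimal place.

Sum of weights for 'Yes' = 585 + 830 + 301 + 486 + 639 + 140 = 2981
Total weight = 585 + 642 + 830 + 581 + 301 + 486 + 639 + 140 = 4204
Weighted proportion = 2981 / 4204 = 0.70908658 → 70.908658%

70.9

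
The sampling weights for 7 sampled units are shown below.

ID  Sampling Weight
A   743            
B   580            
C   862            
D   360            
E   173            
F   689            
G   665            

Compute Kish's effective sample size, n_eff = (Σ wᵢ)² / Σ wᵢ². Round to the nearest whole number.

Σ wᵢ = 743 + 580 + 862 + 360 + 173 + 689 + 665 = 4072
Σ wᵢ² = 552049 + 336400 + 743044 + 129600 + 29929 + 474721 + 442225 = 2707968
n_eff = 4072² / 2707968 = 16581184 / 2707968 = 6.1231093

6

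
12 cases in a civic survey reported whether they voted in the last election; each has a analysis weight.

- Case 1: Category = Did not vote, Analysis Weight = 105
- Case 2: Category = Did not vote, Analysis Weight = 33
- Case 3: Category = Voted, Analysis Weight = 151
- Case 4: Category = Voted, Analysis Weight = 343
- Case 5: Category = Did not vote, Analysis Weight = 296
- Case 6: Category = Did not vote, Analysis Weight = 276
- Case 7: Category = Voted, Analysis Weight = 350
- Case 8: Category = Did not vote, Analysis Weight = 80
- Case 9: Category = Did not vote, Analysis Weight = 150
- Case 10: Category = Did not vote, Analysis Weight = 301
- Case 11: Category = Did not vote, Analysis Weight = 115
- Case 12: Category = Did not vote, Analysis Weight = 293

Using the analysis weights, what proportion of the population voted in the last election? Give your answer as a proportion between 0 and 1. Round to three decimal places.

0.339

Sum of weights for 'Voted' = 151 + 343 + 350 = 844
Total weight = 105 + 33 + 151 + 343 + 296 + 276 + 350 + 80 + 150 + 301 + 115 + 293 = 2493
Weighted proportion = 844 / 2493 = 0.33854793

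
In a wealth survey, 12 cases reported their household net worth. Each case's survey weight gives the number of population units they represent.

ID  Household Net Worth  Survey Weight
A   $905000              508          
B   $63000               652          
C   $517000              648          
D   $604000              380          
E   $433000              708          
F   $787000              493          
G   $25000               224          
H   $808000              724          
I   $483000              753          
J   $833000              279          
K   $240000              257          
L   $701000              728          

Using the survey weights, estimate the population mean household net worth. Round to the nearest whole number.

Weighted sum = 3518613000
Sum of weights = 508 + 652 + 648 + 380 + 708 + 493 + 224 + 724 + 753 + 279 + 257 + 728 = 6354
Weighted mean = 3518613000 / 6354 = 553763.46

553763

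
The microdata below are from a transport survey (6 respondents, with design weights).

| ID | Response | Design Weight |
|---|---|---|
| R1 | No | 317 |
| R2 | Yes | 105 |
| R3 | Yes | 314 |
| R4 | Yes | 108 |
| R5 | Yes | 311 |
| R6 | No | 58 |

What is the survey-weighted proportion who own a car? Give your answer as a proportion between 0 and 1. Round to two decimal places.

0.69

Sum of weights for 'Yes' = 105 + 314 + 108 + 311 = 838
Total weight = 317 + 105 + 314 + 108 + 311 + 58 = 1213
Weighted proportion = 838 / 1213 = 0.69084913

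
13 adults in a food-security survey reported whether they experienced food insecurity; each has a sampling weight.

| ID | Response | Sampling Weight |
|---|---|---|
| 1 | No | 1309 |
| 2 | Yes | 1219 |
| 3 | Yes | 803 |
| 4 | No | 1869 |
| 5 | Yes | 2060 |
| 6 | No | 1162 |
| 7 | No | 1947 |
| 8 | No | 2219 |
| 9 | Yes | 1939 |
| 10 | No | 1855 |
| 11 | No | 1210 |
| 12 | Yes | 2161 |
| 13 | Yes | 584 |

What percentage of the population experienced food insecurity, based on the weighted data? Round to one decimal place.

43.1

Sum of weights for 'Yes' = 1219 + 803 + 2060 + 1939 + 2161 + 584 = 8766
Total weight = 20337
Weighted proportion = 8766 / 20337 = 0.43103703 → 43.103703%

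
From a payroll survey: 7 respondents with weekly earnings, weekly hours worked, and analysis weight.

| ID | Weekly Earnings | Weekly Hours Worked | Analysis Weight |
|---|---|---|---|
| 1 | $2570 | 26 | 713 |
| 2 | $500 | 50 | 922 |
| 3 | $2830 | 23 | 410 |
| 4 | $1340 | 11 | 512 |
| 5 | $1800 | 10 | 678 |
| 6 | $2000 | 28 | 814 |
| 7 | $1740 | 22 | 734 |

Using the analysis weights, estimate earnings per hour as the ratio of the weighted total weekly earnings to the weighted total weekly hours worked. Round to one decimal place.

65.9

Σ wᵢ·y = 2570×713 + 500×922 + 2830×410 + 1340×512 + 1800×678 + 2000×814 + 1740×734
  = 8265350
Σ wᵢ·x = 26×713 + 50×922 + 23×410 + 11×512 + 10×678 + 28×814 + 22×734
  = 18538 + 46100 + 9430 + 5632 + 6780 + 22792 + 16148 = 125420
Ratio = 8265350 / 125420 = 65.901371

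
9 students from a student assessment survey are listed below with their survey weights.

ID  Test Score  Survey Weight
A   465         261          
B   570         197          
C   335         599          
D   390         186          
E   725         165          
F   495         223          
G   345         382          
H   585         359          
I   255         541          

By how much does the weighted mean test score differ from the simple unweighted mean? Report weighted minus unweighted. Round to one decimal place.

Unweighted sum = 4165
Unweighted mean = 4165 / 9 = 462.77778
Weighted sum = 465×261 + 570×197 + 335×599 + 390×186 + 725×165 + 495×223 + 345×382 + 585×359 + 255×541
  = 121365 + 112290 + 200665 + 72540 + 119625 + 110385 + 131790 + 210015 + 137955 = 1216630
Sum of weights = 2913
Weighted mean = 1216630 / 2913 = 417.65534
Difference (weighted minus unweighted) = -45.12244

-45.1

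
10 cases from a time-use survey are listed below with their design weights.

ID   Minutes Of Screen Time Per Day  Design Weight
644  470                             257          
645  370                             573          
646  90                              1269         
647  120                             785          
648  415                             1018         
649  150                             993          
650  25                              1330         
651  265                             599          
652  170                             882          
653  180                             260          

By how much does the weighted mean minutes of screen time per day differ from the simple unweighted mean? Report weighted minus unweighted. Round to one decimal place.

-37.0

Unweighted sum = 470 + 370 + 90 + 120 + 415 + 150 + 25 + 265 + 170 + 180 = 2255
Unweighted mean = 2255 / 10 = 225.5
Weighted sum = 470×257 + 370×573 + 90×1269 + 120×785 + 415×1018 + 150×993 + 25×1330 + 265×599 + 170×882 + 180×260
  = 1501355
Sum of weights = 257 + 573 + 1269 + 785 + 1018 + 993 + 1330 + 599 + 882 + 260 = 7966
Weighted mean = 1501355 / 7966 = 188.47037
Difference (weighted minus unweighted) = -37.029626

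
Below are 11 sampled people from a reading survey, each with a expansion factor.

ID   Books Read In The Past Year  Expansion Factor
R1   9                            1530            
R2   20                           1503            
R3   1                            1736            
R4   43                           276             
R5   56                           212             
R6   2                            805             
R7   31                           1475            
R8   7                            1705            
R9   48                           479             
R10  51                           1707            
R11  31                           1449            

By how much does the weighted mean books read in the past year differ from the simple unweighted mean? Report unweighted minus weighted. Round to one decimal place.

Unweighted sum = 9 + 20 + 1 + 43 + 56 + 2 + 31 + 7 + 48 + 51 + 31 = 299
Unweighted mean = 299 / 11 = 27.181818
Weighted sum = 283544
Sum of weights = 1530 + 1503 + 1736 + 276 + 212 + 805 + 1475 + 1705 + 479 + 1707 + 1449 = 12877
Weighted mean = 283544 / 12877 = 22.019414
Difference (unweighted minus weighted) = 5.1624037

5.2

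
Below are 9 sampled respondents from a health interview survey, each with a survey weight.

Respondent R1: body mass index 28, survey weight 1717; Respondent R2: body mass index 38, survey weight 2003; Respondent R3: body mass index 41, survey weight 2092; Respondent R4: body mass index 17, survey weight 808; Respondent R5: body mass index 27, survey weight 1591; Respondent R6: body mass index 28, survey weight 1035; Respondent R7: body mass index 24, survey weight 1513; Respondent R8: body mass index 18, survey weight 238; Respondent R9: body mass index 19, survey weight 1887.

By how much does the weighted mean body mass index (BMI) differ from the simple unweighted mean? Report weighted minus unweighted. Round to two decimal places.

Unweighted sum = 28 + 38 + 41 + 17 + 27 + 28 + 24 + 18 + 19 = 240
Unweighted mean = 240 / 9 = 26.666667
Weighted sum = 28×1717 + 38×2003 + 41×2092 + 17×808 + 27×1591 + 28×1035 + 24×1513 + 18×238 + 19×1887
  = 48076 + 76114 + 85772 + 13736 + 42957 + 28980 + 36312 + 4284 + 35853 = 372084
Sum of weights = 1717 + 2003 + 2092 + 808 + 1591 + 1035 + 1513 + 238 + 1887 = 12884
Weighted mean = 372084 / 12884 = 28.879541
Difference (weighted minus unweighted) = 2.2128738

2.21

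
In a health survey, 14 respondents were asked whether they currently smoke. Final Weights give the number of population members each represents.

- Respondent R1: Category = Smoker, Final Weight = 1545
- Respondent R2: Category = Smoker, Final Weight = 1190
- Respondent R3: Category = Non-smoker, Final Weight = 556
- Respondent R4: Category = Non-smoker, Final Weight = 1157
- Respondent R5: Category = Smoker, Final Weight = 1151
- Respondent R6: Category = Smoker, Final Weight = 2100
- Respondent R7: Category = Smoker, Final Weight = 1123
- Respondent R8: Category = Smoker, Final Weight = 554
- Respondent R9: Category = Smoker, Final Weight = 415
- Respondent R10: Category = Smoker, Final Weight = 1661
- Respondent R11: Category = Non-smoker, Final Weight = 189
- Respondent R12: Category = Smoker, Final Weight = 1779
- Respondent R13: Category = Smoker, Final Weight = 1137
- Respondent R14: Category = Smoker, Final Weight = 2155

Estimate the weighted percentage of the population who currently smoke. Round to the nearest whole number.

89

Sum of weights for 'Smoker' = 1545 + 1190 + 1151 + 2100 + 1123 + 554 + 415 + 1661 + 1779 + 1137 + 2155 = 14810
Total weight = 16712
Weighted proportion = 14810 / 16712 = 0.88618956 → 88.618956%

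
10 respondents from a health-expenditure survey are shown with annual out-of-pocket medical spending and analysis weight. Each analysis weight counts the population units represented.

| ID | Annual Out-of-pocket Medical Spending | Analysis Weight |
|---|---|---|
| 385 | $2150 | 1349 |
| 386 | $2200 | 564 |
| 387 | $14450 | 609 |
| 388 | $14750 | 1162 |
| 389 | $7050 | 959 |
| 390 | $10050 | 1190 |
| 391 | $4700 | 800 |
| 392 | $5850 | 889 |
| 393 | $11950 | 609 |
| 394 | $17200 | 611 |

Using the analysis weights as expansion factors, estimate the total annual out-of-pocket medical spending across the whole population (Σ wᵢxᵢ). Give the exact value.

75548550

Weighted total = 75548550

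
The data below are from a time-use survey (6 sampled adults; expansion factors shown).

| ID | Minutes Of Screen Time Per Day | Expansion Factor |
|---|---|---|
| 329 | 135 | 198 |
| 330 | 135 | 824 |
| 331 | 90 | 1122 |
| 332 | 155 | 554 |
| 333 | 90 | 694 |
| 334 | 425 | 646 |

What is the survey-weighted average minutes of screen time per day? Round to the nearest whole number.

164

Weighted sum = 661830
Sum of weights = 4038
Weighted mean = 661830 / 4038 = 163.90045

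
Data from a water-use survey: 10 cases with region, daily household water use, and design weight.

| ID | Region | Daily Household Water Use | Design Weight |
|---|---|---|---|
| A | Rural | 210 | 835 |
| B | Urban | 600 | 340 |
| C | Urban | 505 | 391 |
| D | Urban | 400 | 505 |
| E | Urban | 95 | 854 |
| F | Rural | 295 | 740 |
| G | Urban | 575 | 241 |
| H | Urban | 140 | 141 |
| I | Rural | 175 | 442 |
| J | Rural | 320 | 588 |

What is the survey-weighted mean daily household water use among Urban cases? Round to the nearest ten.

340

Urban rows: B, C, D, E, G, H
Weighted sum = 600×340 + 505×391 + 400×505 + 95×854 + 575×241 + 140×141
  = 204000 + 197455 + 202000 + 81130 + 138575 + 19740 = 842900
Sum of weights = 340 + 391 + 505 + 854 + 241 + 141 = 2472
Weighted mean = 842900 / 2472 = 340.97896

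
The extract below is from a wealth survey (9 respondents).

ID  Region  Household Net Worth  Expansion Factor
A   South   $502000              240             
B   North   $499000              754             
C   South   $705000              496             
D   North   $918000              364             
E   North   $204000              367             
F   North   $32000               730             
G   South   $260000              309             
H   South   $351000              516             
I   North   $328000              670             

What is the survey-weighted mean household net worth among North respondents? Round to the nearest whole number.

356460

North rows: B, D, E, F, I
Weighted sum = 499000×754 + 918000×364 + 204000×367 + 32000×730 + 328000×670
  = 1028386000
Sum of weights = 754 + 364 + 367 + 730 + 670 = 2885
Weighted mean = 1028386000 / 2885 = 356459.62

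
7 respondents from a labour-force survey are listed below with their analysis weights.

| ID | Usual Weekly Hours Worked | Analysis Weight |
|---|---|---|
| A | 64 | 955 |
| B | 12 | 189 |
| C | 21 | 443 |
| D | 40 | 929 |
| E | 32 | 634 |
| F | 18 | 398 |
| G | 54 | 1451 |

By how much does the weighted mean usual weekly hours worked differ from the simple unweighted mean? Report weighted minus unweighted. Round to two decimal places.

Unweighted sum = 241
Unweighted mean = 241 / 7 = 34.428571
Weighted sum = 64×955 + 12×189 + 21×443 + 40×929 + 32×634 + 18×398 + 54×1451
  = 61120 + 2268 + 9303 + 37160 + 20288 + 7164 + 78354 = 215657
Sum of weights = 955 + 189 + 443 + 929 + 634 + 398 + 1451 = 4999
Weighted mean = 215657 / 4999 = 43.140028
Difference (weighted minus unweighted) = 8.7114566

8.71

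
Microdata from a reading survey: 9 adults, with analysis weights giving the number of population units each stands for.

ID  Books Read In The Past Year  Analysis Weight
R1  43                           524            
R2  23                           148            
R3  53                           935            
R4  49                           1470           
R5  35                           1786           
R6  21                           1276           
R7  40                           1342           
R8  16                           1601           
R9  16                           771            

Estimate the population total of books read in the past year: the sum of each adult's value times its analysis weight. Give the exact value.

Weighted total = 43×524 + 23×148 + 53×935 + 49×1470 + 35×1786 + 21×1276 + 40×1342 + 16×1601 + 16×771
  = 22532 + 3404 + 49555 + 72030 + 62510 + 26796 + 53680 + 25616 + 12336 = 328459

328459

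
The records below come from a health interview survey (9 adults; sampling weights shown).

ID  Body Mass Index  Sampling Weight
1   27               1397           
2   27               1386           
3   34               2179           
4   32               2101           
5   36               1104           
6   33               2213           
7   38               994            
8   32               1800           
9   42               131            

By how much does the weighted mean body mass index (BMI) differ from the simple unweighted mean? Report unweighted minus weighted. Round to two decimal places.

1.12

Unweighted sum = 301
Unweighted mean = 301 / 9 = 33.444444
Weighted sum = 27×1397 + 27×1386 + 34×2179 + 32×2101 + 36×1104 + 33×2213 + 38×994 + 32×1800 + 42×131
  = 37719 + 37422 + 74086 + 67232 + 39744 + 73029 + 37772 + 57600 + 5502 = 430106
Sum of weights = 1397 + 1386 + 2179 + 2101 + 1104 + 2213 + 994 + 1800 + 131 = 13305
Weighted mean = 430106 / 13305 = 32.326644
Difference (unweighted minus weighted) = 1.1178003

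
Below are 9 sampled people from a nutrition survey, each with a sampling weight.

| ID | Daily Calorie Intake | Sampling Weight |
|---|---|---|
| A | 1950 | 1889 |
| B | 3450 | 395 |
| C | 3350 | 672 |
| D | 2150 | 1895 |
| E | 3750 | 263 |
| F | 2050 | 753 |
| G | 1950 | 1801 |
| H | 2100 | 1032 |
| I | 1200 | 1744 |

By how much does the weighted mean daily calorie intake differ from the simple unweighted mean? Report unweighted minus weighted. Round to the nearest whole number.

Unweighted sum = 1950 + 3450 + 3350 + 2150 + 3750 + 2050 + 1950 + 2100 + 1200 = 21950
Unweighted mean = 21950 / 9 = 2438.8889
Weighted sum = 1950×1889 + 3450×395 + 3350×672 + 2150×1895 + 3750×263 + 2050×753 + 1950×1801 + 2100×1032 + 1200×1744
  = 3683550 + 1362750 + 2251200 + 4074250 + 986250 + 1543650 + 3511950 + 2167200 + 2092800 = 21673600
Sum of weights = 1889 + 395 + 672 + 1895 + 263 + 753 + 1801 + 1032 + 1744 = 10444
Weighted mean = 21673600 / 10444 = 2075.2202
Difference (unweighted minus weighted) = 363.66867

364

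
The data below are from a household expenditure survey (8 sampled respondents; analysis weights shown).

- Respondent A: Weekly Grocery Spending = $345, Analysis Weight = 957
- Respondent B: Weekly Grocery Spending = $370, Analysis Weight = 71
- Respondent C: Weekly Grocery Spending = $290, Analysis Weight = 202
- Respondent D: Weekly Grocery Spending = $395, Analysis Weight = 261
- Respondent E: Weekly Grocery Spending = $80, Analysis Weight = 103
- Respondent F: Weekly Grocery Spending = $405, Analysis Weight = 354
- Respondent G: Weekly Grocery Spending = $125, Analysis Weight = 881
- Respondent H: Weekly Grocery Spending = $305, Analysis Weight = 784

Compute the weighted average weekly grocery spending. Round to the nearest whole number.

Weighted sum = 345×957 + 370×71 + 290×202 + 395×261 + 80×103 + 405×354 + 125×881 + 305×784
  = 330165 + 26270 + 58580 + 103095 + 8240 + 143370 + 110125 + 239120 = 1018965
Sum of weights = 957 + 71 + 202 + 261 + 103 + 354 + 881 + 784 = 3613
Weighted mean = 1018965 / 3613 = 282.0274

282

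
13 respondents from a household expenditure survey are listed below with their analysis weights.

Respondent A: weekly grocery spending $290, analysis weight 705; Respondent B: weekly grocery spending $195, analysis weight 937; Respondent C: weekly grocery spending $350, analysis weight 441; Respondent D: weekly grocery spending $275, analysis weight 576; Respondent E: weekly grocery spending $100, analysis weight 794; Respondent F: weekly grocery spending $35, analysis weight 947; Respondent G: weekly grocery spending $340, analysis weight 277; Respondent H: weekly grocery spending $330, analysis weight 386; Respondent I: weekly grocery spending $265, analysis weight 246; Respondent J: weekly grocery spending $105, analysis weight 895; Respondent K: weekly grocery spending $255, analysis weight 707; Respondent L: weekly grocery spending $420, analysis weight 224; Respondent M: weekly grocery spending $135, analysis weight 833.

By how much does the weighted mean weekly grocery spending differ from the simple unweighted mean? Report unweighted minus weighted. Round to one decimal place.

39.8

Unweighted sum = 3095
Unweighted mean = 3095 / 13 = 238.07692
Weighted sum = 1580005
Sum of weights = 7968
Weighted mean = 1580005 / 7968 = 198.2938
Difference (unweighted minus weighted) = 39.783123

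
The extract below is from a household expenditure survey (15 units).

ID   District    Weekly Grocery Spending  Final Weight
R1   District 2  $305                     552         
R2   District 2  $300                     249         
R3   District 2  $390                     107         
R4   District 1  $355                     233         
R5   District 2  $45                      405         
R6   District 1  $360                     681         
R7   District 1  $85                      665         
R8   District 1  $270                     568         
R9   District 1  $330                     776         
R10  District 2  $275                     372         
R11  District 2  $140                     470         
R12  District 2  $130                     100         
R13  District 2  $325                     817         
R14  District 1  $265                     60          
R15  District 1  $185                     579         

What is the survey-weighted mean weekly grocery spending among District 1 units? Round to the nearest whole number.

District 1 rows: R4, R6, R7, R8, R9, R14, R15
Weighted sum = 355×233 + 360×681 + 85×665 + 270×568 + 330×776 + 265×60 + 185×579
  = 916855
Sum of weights = 233 + 681 + 665 + 568 + 776 + 60 + 579 = 3562
Weighted mean = 916855 / 3562 = 257.39893

257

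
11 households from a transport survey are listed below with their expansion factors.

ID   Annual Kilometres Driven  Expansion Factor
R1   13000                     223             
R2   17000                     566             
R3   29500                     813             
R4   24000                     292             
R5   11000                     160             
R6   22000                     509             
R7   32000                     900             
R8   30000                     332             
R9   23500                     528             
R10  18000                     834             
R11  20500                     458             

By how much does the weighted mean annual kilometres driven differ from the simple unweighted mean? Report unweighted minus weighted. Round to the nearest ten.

Unweighted sum = 13000 + 17000 + 29500 + 24000 + 11000 + 22000 + 32000 + 30000 + 23500 + 18000 + 20500 = 240500
Unweighted mean = 240500 / 11 = 21863.636
Weighted sum = 13000×223 + 17000×566 + 29500×813 + 24000×292 + 11000×160 + 22000×509 + 32000×900 + 30000×332 + 23500×528 + 18000×834 + 20500×458
  = 132039500
Sum of weights = 223 + 566 + 813 + 292 + 160 + 509 + 900 + 332 + 528 + 834 + 458 = 5615
Weighted mean = 132039500 / 5615 = 23515.494
Difference (unweighted minus weighted) = -1651.8578

-1650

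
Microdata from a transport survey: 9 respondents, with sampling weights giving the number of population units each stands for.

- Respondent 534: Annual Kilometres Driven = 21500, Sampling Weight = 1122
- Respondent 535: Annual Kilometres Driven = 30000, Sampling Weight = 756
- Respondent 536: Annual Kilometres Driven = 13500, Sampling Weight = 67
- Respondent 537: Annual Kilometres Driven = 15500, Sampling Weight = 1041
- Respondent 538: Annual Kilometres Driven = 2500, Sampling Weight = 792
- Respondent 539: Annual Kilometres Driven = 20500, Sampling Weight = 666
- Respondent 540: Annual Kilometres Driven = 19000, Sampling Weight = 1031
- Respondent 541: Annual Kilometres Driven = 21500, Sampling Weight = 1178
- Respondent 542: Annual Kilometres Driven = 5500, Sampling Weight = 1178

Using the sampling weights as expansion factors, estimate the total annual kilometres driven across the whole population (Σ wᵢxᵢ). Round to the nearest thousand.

Weighted total = 130871000

130871000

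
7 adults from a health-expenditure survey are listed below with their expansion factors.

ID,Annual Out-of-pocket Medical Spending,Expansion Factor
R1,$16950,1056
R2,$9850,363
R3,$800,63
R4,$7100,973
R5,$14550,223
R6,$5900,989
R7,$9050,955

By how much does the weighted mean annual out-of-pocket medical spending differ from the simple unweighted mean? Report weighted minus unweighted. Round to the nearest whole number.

815

Unweighted sum = 16950 + 9850 + 800 + 7100 + 14550 + 5900 + 9050 = 64200
Unweighted mean = 64200 / 7 = 9171.4286
Weighted sum = 16950×1056 + 9850×363 + 800×63 + 7100×973 + 14550×223 + 5900×989 + 9050×955
  = 46155950
Sum of weights = 1056 + 363 + 63 + 973 + 223 + 989 + 955 = 4622
Weighted mean = 46155950 / 4622 = 9986.1424
Difference (weighted minus unweighted) = 814.71379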